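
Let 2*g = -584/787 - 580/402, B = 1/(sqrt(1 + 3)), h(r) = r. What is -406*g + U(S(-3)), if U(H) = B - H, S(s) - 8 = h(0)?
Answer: 137946479/316374 ≈ 436.02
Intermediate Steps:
B = 1/2 (B = 1/(sqrt(4)) = 1/2 ≈ 0.50000)
S(s) = 8 (S(s) = 8 + 0 = 8)
g = -172807/158187 (g = (-584/787 - 580/402)/2 = (-584*1/787 - 580*1/402)/2 = (-584/787 - 290/201)/2 = (1/2)*(-345614/158187) = -172807/158187 ≈ -1.0924)
U(H) = 1/2 - H
-406*g + U(S(-3)) = -406*(-172807/158187) + (1/2 - 1*8) = 70159642/158187 + (1/2 - 8) = 70159642/158187 - 15/2 = 137946479/316374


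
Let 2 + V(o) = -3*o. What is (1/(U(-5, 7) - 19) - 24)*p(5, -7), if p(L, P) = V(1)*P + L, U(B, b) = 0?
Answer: -18280/19 ≈ -962.11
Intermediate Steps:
V(o) = -2 - 3*o
p(L, P) = L - 5*P (p(L, P) = (-2 - 3*1)*P + L = (-2 - 3)*P + L = -5*P + L = L - 5*P)
(1/(U(-5, 7) - 19) - 24)*p(5, -7) = (1/(0 - 19) - 24)*(5 - 5*(-7)) = (1/(-19) - 24)*(5 + 35) = (-1/19 - 24)*40 = -457/19*40 = -18280/19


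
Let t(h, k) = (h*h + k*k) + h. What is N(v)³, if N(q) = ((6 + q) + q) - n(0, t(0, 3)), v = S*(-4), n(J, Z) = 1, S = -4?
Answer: 50653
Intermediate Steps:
t(h, k) = h + h² + k² (t(h, k) = (h² + k²) + h = h + h² + k²)
v = 16 (v = -4*(-4) = 16)
N(q) = 5 + 2*q (N(q) = ((6 + q) + q) - 1*1 = (6 + 2*q) - 1 = 5 + 2*q)
N(v)³ = (5 + 2*16)³ = (5 + 32)³ = 37³ = 50653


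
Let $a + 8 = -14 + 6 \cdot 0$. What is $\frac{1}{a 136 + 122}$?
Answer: $- \frac{1}{2870} \approx -0.00034843$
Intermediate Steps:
$a = -22$ ($a = -8 + \left(-14 + 6 \cdot 0\right) = -8 + \left(-14 + 0\right) = -8 - 14 = -22$)
$\frac{1}{a 136 + 122} = \frac{1}{\left(-22\right) 136 + 122} = \frac{1}{-2992 + 122} = \frac{1}{-2870} = - \frac{1}{2870}$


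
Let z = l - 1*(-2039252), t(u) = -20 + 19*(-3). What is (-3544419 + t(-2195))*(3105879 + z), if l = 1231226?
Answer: -22600971881072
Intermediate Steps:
t(u) = -77 (t(u) = -20 - 57 = -77)
z = 3270478 (z = 1231226 - 1*(-2039252) = 1231226 + 2039252 = 3270478)
(-3544419 + t(-2195))*(3105879 + z) = (-3544419 - 77)*(3105879 + 3270478) = -3544496*6376357 = -22600971881072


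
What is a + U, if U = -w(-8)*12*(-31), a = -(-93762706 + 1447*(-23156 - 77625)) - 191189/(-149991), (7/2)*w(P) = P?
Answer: 251556467894672/1049937 ≈ 2.3959e+8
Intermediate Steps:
w(P) = 2*P/7
a = 35936765805872/149991 (a = -1447/(1/((-100781 - 37820) - 26978)) - 191189*(-1/149991) = -1447/(1/(-138601 - 26978)) + 191189/149991 = -1447/(1/(-165579)) + 191189/149991 = -1447/(-1/165579) + 191189/149991 = -1447*(-165579) + 191189/149991 = 239592813 + 191189/149991 = 35936765805872/149991 ≈ 2.3959e+8)
U = -5952/7 (U = -((2/7)*(-8))*12*(-31) = -(-16/7*12)*(-31) = -(-192)*(-31)/7 = -1*5952/7 = -5952/7 ≈ -850.29)
a + U = 35936765805872/149991 - 5952/7 = 251556467894672/1049937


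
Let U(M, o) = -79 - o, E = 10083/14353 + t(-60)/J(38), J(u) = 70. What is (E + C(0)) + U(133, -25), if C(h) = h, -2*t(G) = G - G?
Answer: -764979/14353 ≈ -53.297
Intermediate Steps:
t(G) = 0 (t(G) = -(G - G)/2 = -1/2*0 = 0)
E = 10083/14353 (E = 10083/14353 + 0/70 = 10083*(1/14353) + 0*(1/70) = 10083/14353 + 0 = 10083/14353 ≈ 0.70250)
(E + C(0)) + U(133, -25) = (10083/14353 + 0) + (-79 - 1*(-25)) = 10083/14353 + (-79 + 25) = 10083/14353 - 54 = -764979/14353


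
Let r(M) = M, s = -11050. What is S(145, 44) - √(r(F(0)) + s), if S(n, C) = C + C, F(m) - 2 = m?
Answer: 88 - 2*I*√2762 ≈ 88.0 - 105.11*I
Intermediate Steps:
F(m) = 2 + m
S(n, C) = 2*C
S(145, 44) - √(r(F(0)) + s) = 2*44 - √((2 + 0) - 11050) = 88 - √(2 - 11050) = 88 - √(-11048) = 88 - 2*I*√2762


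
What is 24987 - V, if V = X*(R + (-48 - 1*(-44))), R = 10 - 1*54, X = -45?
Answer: 22827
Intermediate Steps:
R = -44 (R = 10 - 54 = -44)
V = 2160 (V = -45*(-44 + (-48 - 1*(-44))) = -45*(-44 + (-48 + 44)) = -45*(-44 - 4) = -45*(-48) = 2160)
24987 - V = 24987 - 1*2160 = 24987 - 2160 = 22827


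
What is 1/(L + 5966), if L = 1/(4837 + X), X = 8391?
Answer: 13228/78918249 ≈ 0.00016762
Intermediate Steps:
L = 1/13228 (L = 1/(4837 + 8391) = 1/13228 ≈ 7.5597e-5)
1/(L + 5966) = 1/(1/13228 + 5966) = 1/(78918249/13228) = 13228/78918249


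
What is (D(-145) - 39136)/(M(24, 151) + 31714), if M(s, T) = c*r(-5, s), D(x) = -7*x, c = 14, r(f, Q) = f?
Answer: -12707/10548 ≈ -1.2047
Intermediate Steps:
M(s, T) = -70 (M(s, T) = 14*(-5) = -70)
(D(-145) - 39136)/(M(24, 151) + 31714) = (-7*(-145) - 39136)/(-70 + 31714) = (1015 - 39136)/31644 = -38121*1/31644 = -12707/10548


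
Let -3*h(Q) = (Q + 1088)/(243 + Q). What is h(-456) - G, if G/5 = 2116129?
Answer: -6761031523/639 ≈ -1.0581e+7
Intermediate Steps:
h(Q) = -(1088 + Q)/(3*(243 + Q)) (h(Q) = -(Q + 1088)/(3*(243 + Q)) = -(1088 + Q)/(3*(243 + Q)))
G = 10580645 (G = 5*2116129 = 10580645)
h(-456) - G = (-1088 - 1*(-456))/(3*(243 - 456)) - 1*10580645 = (⅓)*(-1088 + 456)/(-213) - 10580645 = (⅓)*(-1/213)*(-632) - 10580645 = 632/639 - 10580645 = -6761031523/639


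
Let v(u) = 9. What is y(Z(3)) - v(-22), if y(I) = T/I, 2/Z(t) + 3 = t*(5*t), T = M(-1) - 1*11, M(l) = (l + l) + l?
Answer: -303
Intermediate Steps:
M(l) = 3*l (M(l) = 2*l + l = 3*l)
T = -14 (T = 3*(-1) - 1*11 = -3 - 11 = -14)
Z(t) = 2/(-3 + 5*t²) (Z(t) = 2/(-3 + t*(5*t)) = 2/(-3 + 5*t²))
y(I) = -14/I
y(Z(3)) - v(-22) = -14/(2/(-3 + 5*3²)) - 1*9 = -14/(2/(-3 + 5*9)) - 9 = -14/(2/(-3 + 45)) - 9 = -14/(2/42) - 9 = -14/(2*(1/42)) - 9 = -14/1/21 - 9 = -14*21 - 9 = -294 - 9 = -303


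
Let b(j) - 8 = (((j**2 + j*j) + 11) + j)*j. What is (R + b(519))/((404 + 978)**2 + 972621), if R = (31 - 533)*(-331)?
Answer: 280037958/2882545 ≈ 97.150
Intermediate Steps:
R = 166162 (R = -502*(-331) = 166162)
b(j) = 8 + j*(11 + j + 2*j**2) (b(j) = 8 + (((j**2 + j*j) + 11) + j)*j = 8 + (((j**2 + j**2) + 11) + j)*j = 8 + ((2*j**2 + 11) + j)*j = 8 + ((11 + 2*j**2) + j)*j = 8 + (11 + j + 2*j**2)*j = 8 + j*(11 + j + 2*j**2))
(R + b(519))/((404 + 978)**2 + 972621) = (166162 + (8 + 519**2 + 2*519**3 + 11*519))/((404 + 978)**2 + 972621) = (166162 + (8 + 269361 + 2*139798359 + 5709))/(1382**2 + 972621) = (166162 + (8 + 269361 + 279596718 + 5709))/(1909924 + 972621) = (166162 + 279871796)/2882545 = 280037958*(1/2882545) = 280037958/2882545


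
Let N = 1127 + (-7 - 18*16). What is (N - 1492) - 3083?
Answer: -3743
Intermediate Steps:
N = 832 (N = 1127 + (-7 - 288) = 1127 - 295 = 832)
(N - 1492) - 3083 = (832 - 1492) - 3083 = -660 - 3083 = -3743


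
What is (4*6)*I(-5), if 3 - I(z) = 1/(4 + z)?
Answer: 96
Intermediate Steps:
I(z) = 3 - 1/(4 + z)
(4*6)*I(-5) = (4*6)*((11 + 3*(-5))/(4 - 5)) = 24*((11 - 15)/(-1)) = 24*(-1*(-4)) = 24*4 = 96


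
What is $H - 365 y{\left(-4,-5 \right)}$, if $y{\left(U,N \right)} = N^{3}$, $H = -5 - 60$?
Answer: $45560$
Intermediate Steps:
$H = -65$ ($H = -5 - 60 = -65$)
$H - 365 y{\left(-4,-5 \right)} = -65 - 365 \left(-5\right)^{3} = -65 - -45625 = -65 + 45625 = 45560$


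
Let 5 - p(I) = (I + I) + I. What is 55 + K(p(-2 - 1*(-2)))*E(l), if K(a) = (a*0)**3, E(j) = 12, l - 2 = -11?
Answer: 55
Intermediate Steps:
l = -9 (l = 2 - 11 = -9)
p(I) = 5 - 3*I (p(I) = 5 - ((I + I) + I) = 5 - (2*I + I) = 5 - 3*I)
K(a) = 0 (K(a) = 0**3 = 0)
55 + K(p(-2 - 1*(-2)))*E(l) = 55 + 0*12 = 55 + 0 = 55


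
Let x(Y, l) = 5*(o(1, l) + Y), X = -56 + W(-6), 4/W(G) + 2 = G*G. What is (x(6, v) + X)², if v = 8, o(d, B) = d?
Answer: 126025/289 ≈ 436.07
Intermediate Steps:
W(G) = 4/(-2 + G²) (W(G) = 4/(-2 + G*G) = 4/(-2 + G²))
X = -950/17 (X = -56 + 4/(-2 + (-6)²) = -56 + 4/(-2 + 36) = -56 + 4/34 = -56 + 4*(1/34) = -56 + 2/17 = -950/17 ≈ -55.882)
x(Y, l) = 5 + 5*Y (x(Y, l) = 5*(1 + Y) = 5 + 5*Y)
(x(6, v) + X)² = ((5 + 5*6) - 950/17)² = ((5 + 30) - 950/17)² = (35 - 950/17)² = (-355/17)² = 126025/289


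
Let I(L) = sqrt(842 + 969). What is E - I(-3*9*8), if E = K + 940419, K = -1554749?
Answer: -614330 - sqrt(1811) ≈ -6.1437e+5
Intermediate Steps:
I(L) = sqrt(1811)
E = -614330 (E = -1554749 + 940419 = -614330)
E - I(-3*9*8) = -614330 - sqrt(1811)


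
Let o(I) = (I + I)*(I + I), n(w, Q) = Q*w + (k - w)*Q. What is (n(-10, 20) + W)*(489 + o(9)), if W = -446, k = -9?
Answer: -508938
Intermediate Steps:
n(w, Q) = Q*w + Q*(-9 - w) (n(w, Q) = Q*w + (-9 - w)*Q = Q*w + Q*(-9 - w))
o(I) = 4*I² (o(I) = (2*I)*(2*I) = 4*I²)
(n(-10, 20) + W)*(489 + o(9)) = (-9*20 - 446)*(489 + 4*9²) = (-180 - 446)*(489 + 4*81) = -626*(489 + 324) = -626*813 = -508938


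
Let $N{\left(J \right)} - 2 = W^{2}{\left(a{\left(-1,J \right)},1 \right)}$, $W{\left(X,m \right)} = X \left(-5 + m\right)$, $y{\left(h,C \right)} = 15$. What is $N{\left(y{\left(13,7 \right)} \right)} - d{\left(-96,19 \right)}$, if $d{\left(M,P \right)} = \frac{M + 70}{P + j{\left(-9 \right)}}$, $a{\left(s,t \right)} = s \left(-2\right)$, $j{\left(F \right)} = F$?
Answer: $\frac{343}{5} \approx 68.6$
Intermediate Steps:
$a{\left(s,t \right)} = - 2 s$
$d{\left(M,P \right)} = \frac{70 + M}{-9 + P}$ ($d{\left(M,P \right)} = \frac{M + 70}{P - 9} = \frac{70 + M}{-9 + P}$)
$N{\left(J \right)} = 66$ ($N{\left(J \right)} = 2 + \left(\left(-2\right) \left(-1\right) \left(-5 + 1\right)\right)^{2} = 2 + \left(2 \left(-4\right)\right)^{2} = 2 + \left(-8\right)^{2} = 2 + 64 = 66$)
$N{\left(y{\left(13,7 \right)} \right)} - d{\left(-96,19 \right)} = 66 - \frac{70 - 96}{-9 + 19} = 66 - \frac{1}{10} \left(-26\right) = 66 - - \frac{13}{5} = 66 + \frac{13}{5} = \frac{343}{5}$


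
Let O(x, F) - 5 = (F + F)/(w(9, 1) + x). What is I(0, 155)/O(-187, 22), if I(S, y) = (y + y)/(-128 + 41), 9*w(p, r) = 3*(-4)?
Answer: -175150/234291 ≈ -0.74757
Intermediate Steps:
w(p, r) = -4/3 (w(p, r) = (3*(-4))/9 = (1/9)*(-12) = -4/3)
O(x, F) = 5 + 2*F/(-4/3 + x) (O(x, F) = 5 + (F + F)/(-4/3 + x) = 5 + (2*F)/(-4/3 + x) = 5 + 2*F/(-4/3 + x))
I(S, y) = -2*y/87 (I(S, y) = (2*y)/(-87) = (2*y)*(-1/87) = -2*y/87)
I(0, 155)/O(-187, 22) = (-2/87*155)/(((-20 + 6*22 + 15*(-187))/(-4 + 3*(-187)))) = -310*(-4 - 561)/(-20 + 132 - 2805)/87 = -310/(87*(-2693/(-565))) = -310/(87*((-1/565*(-2693)))) = -310/(87*2693/565) = -310/87*565/2693 = -175150/234291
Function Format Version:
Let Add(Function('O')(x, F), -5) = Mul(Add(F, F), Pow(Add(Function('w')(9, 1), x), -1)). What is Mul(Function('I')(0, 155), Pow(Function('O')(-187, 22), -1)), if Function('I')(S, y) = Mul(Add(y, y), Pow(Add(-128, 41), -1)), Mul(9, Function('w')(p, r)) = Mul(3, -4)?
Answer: Rational(-175150, 234291) ≈ -0.74757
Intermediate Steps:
Function('w')(p, r) = Rational(-4, 3) (Function('w')(p, r) = Mul(Rational(1, 9), Mul(3, -4)) = Mul(Rational(1, 9), -12) = Rational(-4, 3))
Function('O')(x, F) = Add(5, Mul(2, F, Pow(Add(Rational(-4, 3), x), -1))) (Function('O')(x, F) = Add(5, Mul(Add(F, F), Pow(Add(Rational(-4, 3), x), -1))) = Add(5, Mul(Mul(2, F), Pow(Add(Rational(-4, 3), x), -1))) = Add(5, Mul(2, F, Pow(Add(Rational(-4, 3), x), -1))))
Function('I')(S, y) = Mul(Rational(-2, 87), y) (Function('I')(S, y) = Mul(Mul(2, y), Pow(-87, -1)) = Mul(Mul(2, y), Rational(-1, 87)) = Mul(Rational(-2, 87), y))
Mul(Function('I')(0, 155), Pow(Function('O')(-187, 22), -1)) = Mul(Mul(Rational(-2, 87), 155), Pow(Mul(Pow(Add(-4, Mul(3, -187)), -1), Add(-20, Mul(6, 22), Mul(15, -187))), -1)) = Mul(Rational(-310, 87), Pow(Mul(Pow(Add(-4, -561), -1), Add(-20, 132, -2805)), -1)) = Mul(Rational(-310, 87), Pow(Mul(Pow(-565, -1), -2693), -1)) = Mul(Rational(-310, 87), Pow(Mul(Rational(-1, 565), -2693), -1)) = Mul(Rational(-310, 87), Pow(Rational(2693, 565), -1)) = Mul(Rational(-310, 87), Rational(565, 2693)) = Rational(-175150, 234291)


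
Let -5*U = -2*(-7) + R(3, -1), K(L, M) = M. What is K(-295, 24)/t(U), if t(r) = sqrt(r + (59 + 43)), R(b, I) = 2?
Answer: 12*sqrt(2470)/247 ≈ 2.4145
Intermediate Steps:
U = -16/5 (U = -(-2*(-7) + 2)/5 = -(14 + 2)/5 = -1/5*16 = -16/5 ≈ -3.2000)
t(r) = sqrt(102 + r) (t(r) = sqrt(r + 102) = sqrt(102 + r))
K(-295, 24)/t(U) = 24/(sqrt(102 - 16/5)) = 24/(sqrt(494/5)) = 24/((sqrt(2470)/5)) = 24*(sqrt(2470)/494) = 12*sqrt(2470)/247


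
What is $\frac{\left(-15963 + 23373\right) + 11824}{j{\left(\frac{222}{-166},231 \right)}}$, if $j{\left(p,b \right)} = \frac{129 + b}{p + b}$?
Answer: $\frac{10184403}{830} \approx 12270.0$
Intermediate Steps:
$j{\left(p,b \right)} = \frac{129 + b}{b + p}$
$\frac{\left(-15963 + 23373\right) + 11824}{j{\left(\frac{222}{-166},231 \right)}} = \frac{\left(-15963 + 23373\right) + 11824}{\frac{1}{231 + \frac{222}{-166}} \left(129 + 231\right)} = \frac{7410 + 11824}{\frac{1}{231 + 222 \left(- \frac{1}{166}\right)} 360} = \frac{19234}{\frac{1}{231 - \frac{111}{83}} \cdot 360} = \frac{19234}{\frac{1}{\frac{19062}{83}} \cdot 360} = \frac{19234}{\frac{83}{19062} \cdot 360} = \frac{19234}{\frac{1660}{1059}} = 19234 \cdot \frac{1059}{1660} = \frac{10184403}{830}$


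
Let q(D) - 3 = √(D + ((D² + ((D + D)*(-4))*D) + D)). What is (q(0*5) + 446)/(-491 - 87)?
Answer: -449/578 ≈ -0.77682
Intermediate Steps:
q(D) = 3 + √(-7*D² + 2*D) (q(D) = 3 + √(D + ((D² + ((D + D)*(-4))*D) + D)) = 3 + √(D + ((D² + ((2*D)*(-4))*D) + D)) = 3 + √(D + ((D² + (-8*D)*D) + D)) = 3 + √(D + ((D² - 8*D²) + D)) = 3 + √(D + (-7*D² + D)) = 3 + √(D + (D - 7*D²)) = 3 + √(-7*D² + 2*D))
(q(0*5) + 446)/(-491 - 87) = ((3 + √((0*5)*(2 - 0*5))) + 446)/(-491 - 87) = ((3 + √(0*(2 - 7*0))) + 446)/(-578) = ((3 + √(0*(2 + 0))) + 446)*(-1/578) = ((3 + √(0*2)) + 446)*(-1/578) = ((3 + √0) + 446)*(-1/578) = ((3 + 0) + 446)*(-1/578) = (3 + 446)*(-1/578) = 449*(-1/578) = -449/578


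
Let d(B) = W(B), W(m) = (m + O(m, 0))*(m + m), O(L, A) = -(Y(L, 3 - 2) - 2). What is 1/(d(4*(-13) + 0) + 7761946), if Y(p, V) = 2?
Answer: 1/7767354 ≈ 1.2874e-7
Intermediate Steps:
O(L, A) = 0 (O(L, A) = -(2 - 2) = -1*0 = 0)
W(m) = 2*m² (W(m) = (m + 0)*(m + m) = m*(2*m) = 2*m²)
d(B) = 2*B²
1/(d(4*(-13) + 0) + 7761946) = 1/(2*(4*(-13) + 0)² + 7761946) = 1/(2*(-52 + 0)² + 7761946) = 1/(2*(-52)² + 7761946) = 1/(2*2704 + 7761946) = 1/(5408 + 7761946) = 1/7767354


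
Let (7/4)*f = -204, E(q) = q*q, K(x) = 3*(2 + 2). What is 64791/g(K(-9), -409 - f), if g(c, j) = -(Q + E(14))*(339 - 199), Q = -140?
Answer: -64791/7840 ≈ -8.2642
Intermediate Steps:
K(x) = 12 (K(x) = 3*4 = 12)
E(q) = q²
f = -816/7 (f = (4/7)*(-204) = -816/7 ≈ -116.57)
g(c, j) = -7840 (g(c, j) = -(-140 + 14²)*(339 - 199) = -(-140 + 196)*140 = -56*140 = -1*7840 = -7840)
64791/g(K(-9), -409 - f) = 64791/(-7840) = 64791*(-1/7840) = -64791/7840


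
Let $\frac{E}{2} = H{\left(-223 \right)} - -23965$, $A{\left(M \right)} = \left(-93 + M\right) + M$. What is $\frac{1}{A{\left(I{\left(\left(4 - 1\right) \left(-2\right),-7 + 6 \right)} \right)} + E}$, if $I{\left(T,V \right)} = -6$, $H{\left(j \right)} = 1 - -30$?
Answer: $\frac{1}{47887} \approx 2.0882 \cdot 10^{-5}$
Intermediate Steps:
$H{\left(j \right)} = 31$ ($H{\left(j \right)} = 1 + 30 = 31$)
$A{\left(M \right)} = -93 + 2 M$
$E = 47992$ ($E = 2 \left(31 - -23965\right) = 2 \left(31 + 23965\right) = 2 \cdot 23996 = 47992$)
$\frac{1}{A{\left(I{\left(\left(4 - 1\right) \left(-2\right),-7 + 6 \right)} \right)} + E} = \frac{1}{\left(-93 + 2 \left(-6\right)\right) + 47992} = \frac{1}{\left(-93 - 12\right) + 47992} = \frac{1}{-105 + 47992} = \frac{1}{47887}$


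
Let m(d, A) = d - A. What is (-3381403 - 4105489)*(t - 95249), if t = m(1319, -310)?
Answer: 700922829040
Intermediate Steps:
t = 1629 (t = 1319 - 1*(-310) = 1319 + 310 = 1629)
(-3381403 - 4105489)*(t - 95249) = (-3381403 - 4105489)*(1629 - 95249) = -7486892*(-93620) = 700922829040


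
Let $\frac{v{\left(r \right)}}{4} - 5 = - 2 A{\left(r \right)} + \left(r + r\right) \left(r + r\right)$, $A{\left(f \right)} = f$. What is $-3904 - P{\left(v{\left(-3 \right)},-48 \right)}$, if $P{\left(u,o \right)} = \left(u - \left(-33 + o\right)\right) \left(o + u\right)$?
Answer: $-41564$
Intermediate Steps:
$v{\left(r \right)} = 20 - 8 r + 16 r^{2}$ ($v{\left(r \right)} = 20 + 4 \left(- 2 r + \left(r + r\right) \left(r + r\right)\right) = 20 + 4 \left(- 2 r + 2 r 2 r\right) = 20 + 4 \left(- 2 r + 4 r^{2}\right) = 20 + \left(- 8 r + 16 r^{2}\right) = 20 - 8 r + 16 r^{2}$)
$P{\left(u,o \right)} = \left(o + u\right) \left(33 + u - o\right)$ ($P{\left(u,o \right)} = \left(33 + u - o\right) \left(o + u\right) = \left(o + u\right) \left(33 + u - o\right)$)
$-3904 - P{\left(v{\left(-3 \right)},-48 \right)} = -3904 - \left(\left(20 - -24 + 16 \left(-3\right)^{2}\right)^{2} - \left(-48\right)^{2} + 33 \left(-48\right) + 33 \left(20 - -24 + 16 \left(-3\right)^{2}\right)\right) = -3904 - \left(\left(20 + 24 + 16 \cdot 9\right)^{2} - 2304 - 1584 + 33 \left(20 + 24 + 16 \cdot 9\right)\right) = -3904 - \left(\left(20 + 24 + 144\right)^{2} - 2304 - 1584 + 33 \left(20 + 24 + 144\right)\right) = -3904 - \left(188^{2} - 2304 - 1584 + 33 \cdot 188\right) = -3904 - \left(35344 - 2304 - 1584 + 6204\right) = -3904 - 37660 = -41564$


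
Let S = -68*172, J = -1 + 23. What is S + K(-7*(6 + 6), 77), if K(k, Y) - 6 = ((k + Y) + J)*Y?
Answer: -10535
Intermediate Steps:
J = 22
K(k, Y) = 6 + Y*(22 + Y + k) (K(k, Y) = 6 + ((k + Y) + 22)*Y = 6 + ((Y + k) + 22)*Y = 6 + (22 + Y + k)*Y = 6 + Y*(22 + Y + k))
S = -11696
S + K(-7*(6 + 6), 77) = -11696 + (6 + 77² + 22*77 + 77*(-7*(6 + 6))) = -11696 + (6 + 5929 + 1694 + 77*(-7*12)) = -11696 + (6 + 5929 + 1694 + 77*(-84)) = -11696 + (6 + 5929 + 1694 - 6468) = -11696 + 1161 = -10535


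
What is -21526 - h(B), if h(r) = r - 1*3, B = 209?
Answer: -21732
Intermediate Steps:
h(r) = -3 + r (h(r) = r - 3 = -3 + r)
-21526 - h(B) = -21526 - (-3 + 209) = -21526 - 1*206 = -21526 - 206 = -21732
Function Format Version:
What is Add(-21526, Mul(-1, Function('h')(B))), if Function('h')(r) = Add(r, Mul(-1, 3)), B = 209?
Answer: -21732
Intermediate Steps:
Function('h')(r) = Add(-3, r) (Function('h')(r) = Add(r, -3) = Add(-3, r))
Add(-21526, Mul(-1, Function('h')(B))) = Add(-21526, Mul(-1, Add(-3, 209))) = Add(-21526, Mul(-1, 206)) = Add(-21526, -206) = -21732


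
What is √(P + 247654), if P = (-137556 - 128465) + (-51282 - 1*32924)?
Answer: 3*I*√11397 ≈ 320.27*I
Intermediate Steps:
P = -350227 (P = -266021 + (-51282 - 32924) = -266021 - 84206 = -350227)
√(P + 247654) = √(-350227 + 247654) = √(-102573) = 3*I*√11397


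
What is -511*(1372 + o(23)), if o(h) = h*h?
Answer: -971411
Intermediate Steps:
o(h) = h**2
-511*(1372 + o(23)) = -511*(1372 + 23**2) = -511*(1372 + 529) = -511*1901 = -971411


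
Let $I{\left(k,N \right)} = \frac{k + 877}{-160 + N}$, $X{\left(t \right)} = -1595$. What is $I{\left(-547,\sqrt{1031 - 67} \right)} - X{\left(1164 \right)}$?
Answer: $\frac{3270135}{2053} - \frac{55 \sqrt{241}}{2053} \approx 1592.4$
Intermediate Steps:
$I{\left(k,N \right)} = \frac{877 + k}{-160 + N}$
$I{\left(-547,\sqrt{1031 - 67} \right)} - X{\left(1164 \right)} = \frac{877 - 547}{-160 + \sqrt{1031 - 67}} - -1595 = \frac{1}{-160 + \sqrt{964}} \cdot 330 + 1595 = \frac{1}{-160 + 2 \sqrt{241}} \cdot 330 + 1595 = \frac{330}{-160 + 2 \sqrt{241}} + 1595 = 1595 + \frac{330}{-160 + 2 \sqrt{241}}$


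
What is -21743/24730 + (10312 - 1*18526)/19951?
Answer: -636926813/493388230 ≈ -1.2909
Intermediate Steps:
-21743/24730 + (10312 - 1*18526)/19951 = -21743*1/24730 + (10312 - 18526)*(1/19951) = -21743/24730 - 8214*1/19951 = -21743/24730 - 8214/19951 = -636926813/493388230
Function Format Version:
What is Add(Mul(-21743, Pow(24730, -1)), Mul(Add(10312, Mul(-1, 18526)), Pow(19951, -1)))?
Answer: Rational(-636926813, 493388230) ≈ -1.2909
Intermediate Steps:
Add(Mul(-21743, Pow(24730, -1)), Mul(Add(10312, Mul(-1, 18526)), Pow(19951, -1))) = Add(Mul(-21743, Rational(1, 24730)), Mul(Add(10312, -18526), Rational(1, 19951))) = Add(Rational(-21743, 24730), Mul(-8214, Rational(1, 19951))) = Add(Rational(-21743, 24730), Rational(-8214, 19951)) = Rational(-636926813, 493388230)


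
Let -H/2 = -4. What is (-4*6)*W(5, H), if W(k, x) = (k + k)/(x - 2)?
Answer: -40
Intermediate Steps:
H = 8 (H = -2*(-4) = 8)
W(k, x) = 2*k/(-2 + x) (W(k, x) = (2*k)/(-2 + x) = 2*k/(-2 + x))
(-4*6)*W(5, H) = (-4*6)*(2*5/(-2 + 8)) = -48*5/6 = -24*5/3 = -40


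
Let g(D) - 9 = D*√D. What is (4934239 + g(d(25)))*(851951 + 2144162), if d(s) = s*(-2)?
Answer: 14783564578024 - 749028250*I*√2 ≈ 1.4784e+13 - 1.0593e+9*I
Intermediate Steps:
d(s) = -2*s
g(D) = 9 + D^(3/2) (g(D) = 9 + D*√D = 9 + D^(3/2))
(4934239 + g(d(25)))*(851951 + 2144162) = (4934239 + (9 + (-2*25)^(3/2)))*(851951 + 2144162) = (4934239 + (9 + (-50)^(3/2)))*2996113 = (4934239 + (9 - 250*I*√2))*2996113 = (4934248 - 250*I*√2)*2996113 = 14783564578024 - 749028250*I*√2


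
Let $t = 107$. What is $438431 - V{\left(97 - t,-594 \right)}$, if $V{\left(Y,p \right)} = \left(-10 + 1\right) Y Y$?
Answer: $439331$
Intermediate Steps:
$V{\left(Y,p \right)} = - 9 Y^{2}$ ($V{\left(Y,p \right)} = - 9 Y Y = - 9 Y^{2}$)
$438431 - V{\left(97 - t,-594 \right)} = 438431 - - 9 \left(97 - 107\right)^{2} = 438431 - - 9 \left(-10\right)^{2} = 438431 - \left(-9\right) 100 = 438431 - -900 = 438431 + 900 = 439331$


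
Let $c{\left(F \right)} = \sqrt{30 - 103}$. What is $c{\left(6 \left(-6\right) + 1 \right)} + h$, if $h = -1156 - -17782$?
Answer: $16626 + i \sqrt{73} \approx 16626.0 + 8.544 i$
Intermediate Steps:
$c{\left(F \right)} = i \sqrt{73}$ ($c{\left(F \right)} = \sqrt{-73} = i \sqrt{73}$)
$h = 16626$ ($h = -1156 + 17782 = 16626$)
$c{\left(6 \left(-6\right) + 1 \right)} + h = i \sqrt{73} + 16626 = 16626 + i \sqrt{73}$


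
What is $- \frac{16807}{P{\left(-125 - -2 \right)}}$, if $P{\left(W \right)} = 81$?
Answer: $- \frac{16807}{81} \approx -207.49$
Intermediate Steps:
$- \frac{16807}{P{\left(-125 - -2 \right)}} = - \frac{16807}{81}$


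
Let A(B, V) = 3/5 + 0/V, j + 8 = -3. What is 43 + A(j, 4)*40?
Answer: 67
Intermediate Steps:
j = -11 (j = -8 - 3 = -11)
A(B, V) = ⅗ (A(B, V) = 3*(⅕) + 0 = ⅗ + 0 = ⅗)
43 + A(j, 4)*40 = 43 + (⅗)*40 = 43 + 24 = 67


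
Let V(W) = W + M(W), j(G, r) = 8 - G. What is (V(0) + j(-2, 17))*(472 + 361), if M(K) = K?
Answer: 8330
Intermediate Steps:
V(W) = 2*W (V(W) = W + W = 2*W)
(V(0) + j(-2, 17))*(472 + 361) = (2*0 + (8 - 1*(-2)))*(472 + 361) = (0 + (8 + 2))*833 = (0 + 10)*833 = 10*833 = 8330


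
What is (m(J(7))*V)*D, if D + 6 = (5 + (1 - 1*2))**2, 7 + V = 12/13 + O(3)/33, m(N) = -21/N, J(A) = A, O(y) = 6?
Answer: 25290/143 ≈ 176.85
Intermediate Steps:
V = -843/143 (V = -7 + (12/13 + 6/33) = -7 + (12*(1/13) + 6*(1/33)) = -7 + (12/13 + 2/11) = -7 + 158/143 = -843/143 ≈ -5.8951)
D = 10 (D = -6 + (5 + (1 - 1*2))**2 = -6 + (5 + (1 - 2))**2 = -6 + (5 - 1)**2 = -6 + 4**2 = -6 + 16 = 10)
(m(J(7))*V)*D = (-21/7*(-843/143))*10 = (-21*1/7*(-843/143))*10 = -3*(-843/143)*10 = (2529/143)*10 = 25290/143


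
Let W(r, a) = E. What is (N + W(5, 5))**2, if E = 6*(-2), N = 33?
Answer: 441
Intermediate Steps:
E = -12
W(r, a) = -12
(N + W(5, 5))**2 = (33 - 12)**2 = 21**2 = 441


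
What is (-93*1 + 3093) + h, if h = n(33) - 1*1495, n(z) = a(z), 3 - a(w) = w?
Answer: 1475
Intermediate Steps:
a(w) = 3 - w
n(z) = 3 - z
h = -1525 (h = (3 - 1*33) - 1*1495 = (3 - 33) - 1495 = -30 - 1495 = -1525)
(-93*1 + 3093) + h = (-93*1 + 3093) - 1525 = (-93 + 3093) - 1525 = 3000 - 1525 = 1475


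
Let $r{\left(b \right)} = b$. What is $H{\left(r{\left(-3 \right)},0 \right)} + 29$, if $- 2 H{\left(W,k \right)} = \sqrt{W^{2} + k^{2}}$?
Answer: $\frac{55}{2} \approx 27.5$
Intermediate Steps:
$H{\left(W,k \right)} = - \frac{\sqrt{W^{2} + k^{2}}}{2}$
$H{\left(r{\left(-3 \right)},0 \right)} + 29 = - \frac{\sqrt{\left(-3\right)^{2} + 0^{2}}}{2} + 29 = - \frac{\sqrt{9 + 0}}{2} + 29 = - \frac{\sqrt{9}}{2} + 29 = \left(- \frac{1}{2}\right) 3 + 29 = - \frac{3}{2} + 29 = \frac{55}{2}$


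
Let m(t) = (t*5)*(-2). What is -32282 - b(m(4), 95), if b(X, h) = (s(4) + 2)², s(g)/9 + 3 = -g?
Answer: -36003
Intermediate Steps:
s(g) = -27 - 9*g (s(g) = -27 + 9*(-g) = -27 - 9*g)
m(t) = -10*t (m(t) = (5*t)*(-2) = -10*t)
b(X, h) = 3721 (b(X, h) = ((-27 - 9*4) + 2)² = ((-27 - 36) + 2)² = (-63 + 2)² = (-61)² = 3721)
-32282 - b(m(4), 95) = -32282 - 1*3721 = -32282 - 3721 = -36003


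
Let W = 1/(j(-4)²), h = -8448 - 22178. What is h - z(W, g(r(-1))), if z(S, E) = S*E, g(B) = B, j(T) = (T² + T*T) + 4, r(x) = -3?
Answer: -13230431/432 ≈ -30626.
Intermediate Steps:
j(T) = 4 + 2*T² (j(T) = (T² + T²) + 4 = 2*T² + 4 = 4 + 2*T²)
h = -30626
W = 1/1296 (W = 1/((4 + 2*(-4)²)²) = 1/((4 + 2*16)²) = 1/((4 + 32)²) = 1/(36²) = 1/1296 ≈ 0.00077160)
z(S, E) = E*S
h - z(W, g(r(-1))) = -30626 - (-3)/1296 = -30626 - 1*(-1/432) = -30626 + 1/432 = -13230431/432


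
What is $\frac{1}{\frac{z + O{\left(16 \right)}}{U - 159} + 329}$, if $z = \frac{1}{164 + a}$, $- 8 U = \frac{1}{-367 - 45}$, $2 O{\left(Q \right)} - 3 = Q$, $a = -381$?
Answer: $\frac{113721671}{37407638351} \approx 0.0030401$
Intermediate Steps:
$O{\left(Q \right)} = \frac{3}{2} + \frac{Q}{2}$
$U = \frac{1}{3296}$ ($U = - \frac{1}{8 \left(-367 - 45\right)} = - \frac{1}{8 \left(-412\right)} = \left(- \frac{1}{8}\right) \left(- \frac{1}{412}\right) = \frac{1}{3296} \approx 0.0003034$)
$z = - \frac{1}{217}$ ($z = \frac{1}{164 - 381} = \frac{1}{-217} = - \frac{1}{217} \approx -0.0046083$)
$\frac{1}{\frac{z + O{\left(16 \right)}}{U - 159} + 329} = \frac{1}{\frac{- \frac{1}{217} + \left(\frac{3}{2} + \frac{1}{2} \cdot 16\right)}{\frac{1}{3296} - 159} + 329} = \frac{1}{\frac{- \frac{1}{217} + \left(\frac{3}{2} + 8\right)}{\frac{1}{3296} - 159} + 329} = \frac{1}{\frac{- \frac{1}{217} + \frac{19}{2}}{- \frac{524063}{3296}} + 329} = \frac{1}{\frac{4121}{434} \left(- \frac{3296}{524063}\right) + 329} = \frac{1}{- \frac{6791408}{113721671} + 329} = \frac{1}{\frac{37407638351}{113721671}} = \frac{113721671}{37407638351}$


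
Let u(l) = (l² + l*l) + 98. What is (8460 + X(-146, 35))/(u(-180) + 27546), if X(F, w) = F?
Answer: 4157/46222 ≈ 0.089936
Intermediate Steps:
u(l) = 98 + 2*l² (u(l) = (l² + l²) + 98 = 2*l² + 98 = 98 + 2*l²)
(8460 + X(-146, 35))/(u(-180) + 27546) = (8460 - 146)/((98 + 2*(-180)²) + 27546) = 8314/((98 + 2*32400) + 27546) = 8314/((98 + 64800) + 27546) = 8314/(64898 + 27546) = 8314/92444 = 8314*(1/92444) = 4157/46222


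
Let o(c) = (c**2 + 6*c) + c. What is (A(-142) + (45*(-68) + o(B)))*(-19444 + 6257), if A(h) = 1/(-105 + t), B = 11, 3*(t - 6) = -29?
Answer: 12303668805/326 ≈ 3.7741e+7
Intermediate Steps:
t = -11/3 (t = 6 + (1/3)*(-29) = 6 - 29/3 = -11/3 ≈ -3.6667)
A(h) = -3/326 (A(h) = 1/(-105 - 11/3) = 1/(-326/3) = -3/326)
o(c) = c**2 + 7*c
(A(-142) + (45*(-68) + o(B)))*(-19444 + 6257) = (-3/326 + (45*(-68) + 11*(7 + 11)))*(-19444 + 6257) = (-3/326 + (-3060 + 11*18))*(-13187) = (-3/326 + (-3060 + 198))*(-13187) = (-3/326 - 2862)*(-13187) = -933015/326*(-13187) = 12303668805/326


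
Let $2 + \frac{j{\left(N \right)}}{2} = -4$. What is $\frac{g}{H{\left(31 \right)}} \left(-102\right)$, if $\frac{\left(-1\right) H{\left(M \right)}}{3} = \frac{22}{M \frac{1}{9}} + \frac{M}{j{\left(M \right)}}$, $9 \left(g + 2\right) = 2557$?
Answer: $\frac{10704424}{4245} \approx 2521.7$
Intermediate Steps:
$g = \frac{2539}{9}$ ($g = -2 + \frac{1}{9} \cdot 2557 = -2 + \frac{2557}{9} = \frac{2539}{9} \approx 282.11$)
$j{\left(N \right)} = -12$ ($j{\left(N \right)} = -4 + 2 \left(-4\right) = -4 - 8 = -12$)
$H{\left(M \right)} = - \frac{594}{M} + \frac{M}{4}$ ($H{\left(M \right)} = - 3 \left(\frac{22}{M \frac{1}{9}} + \frac{M}{-12}\right) = - 3 \left(\frac{22}{M \frac{1}{9}} + M \left(- \frac{1}{12}\right)\right) = - 3 \left(\frac{22}{\frac{1}{9} M} - \frac{M}{12}\right) = - 3 \left(22 \frac{9}{M} - \frac{M}{12}\right) = - 3 \left(\frac{198}{M} - \frac{M}{12}\right) = - \frac{594}{M} + \frac{M}{4}$)
$\frac{g}{H{\left(31 \right)}} \left(-102\right) = \frac{2539}{9 \left(- \frac{594}{31} + \frac{1}{4} \cdot 31\right)} \left(-102\right) = \frac{2539}{9 \left(\left(-594\right) \frac{1}{31} + \frac{31}{4}\right)} \left(-102\right) = \frac{2539}{9 \left(- \frac{594}{31} + \frac{31}{4}\right)} \left(-102\right) = \frac{2539}{9 \left(- \frac{1415}{124}\right)} \left(-102\right) = \frac{2539}{9} \left(- \frac{124}{1415}\right) \left(-102\right) = \left(- \frac{314836}{12735}\right) \left(-102\right) = \frac{10704424}{4245}$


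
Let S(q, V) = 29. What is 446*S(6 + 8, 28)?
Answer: 12934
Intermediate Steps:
446*S(6 + 8, 28) = 446*29 = 12934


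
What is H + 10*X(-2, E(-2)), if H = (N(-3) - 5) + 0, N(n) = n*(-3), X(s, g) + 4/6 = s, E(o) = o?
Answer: -68/3 ≈ -22.667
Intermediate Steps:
X(s, g) = -2/3 + s
N(n) = -3*n
H = 4 (H = (-3*(-3) - 5) + 0 = (9 - 5) + 0 = 4 + 0 = 4)
H + 10*X(-2, E(-2)) = 4 + 10*(-2/3 - 2) = 4 + 10*(-8/3) = 4 - 80/3 = -68/3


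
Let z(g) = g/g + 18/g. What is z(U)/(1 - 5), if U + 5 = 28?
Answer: -41/92 ≈ -0.44565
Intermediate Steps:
U = 23 (U = -5 + 28 = 23)
z(g) = 1 + 18/g
z(U)/(1 - 5) = ((18 + 23)/23)/(1 - 5) = ((1/23)*41)/(-4) = -¼*41/23 = -41/92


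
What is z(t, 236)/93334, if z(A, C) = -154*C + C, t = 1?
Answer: -18054/46667 ≈ -0.38687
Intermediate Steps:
z(A, C) = -153*C
z(t, 236)/93334 = -153*236/93334 = -36108*1/93334 = -18054/46667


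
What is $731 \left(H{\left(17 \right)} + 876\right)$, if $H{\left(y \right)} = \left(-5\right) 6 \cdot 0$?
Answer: $640356$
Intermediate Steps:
$H{\left(y \right)} = 0$ ($H{\left(y \right)} = \left(-30\right) 0 = 0$)
$731 \left(H{\left(17 \right)} + 876\right) = 731 \left(0 + 876\right) = 731 \cdot 876 = 640356$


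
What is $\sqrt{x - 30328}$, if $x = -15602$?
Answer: $i \sqrt{45930} \approx 214.31 i$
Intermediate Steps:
$\sqrt{x - 30328} = \sqrt{-15602 - 30328} = \sqrt{-45930} = i \sqrt{45930}$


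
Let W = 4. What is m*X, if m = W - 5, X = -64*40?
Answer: 2560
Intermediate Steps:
X = -2560
m = -1 (m = 4 - 5 = -1)
m*X = -1*(-2560) = 2560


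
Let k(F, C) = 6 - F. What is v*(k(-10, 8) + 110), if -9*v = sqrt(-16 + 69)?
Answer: -14*sqrt(53) ≈ -101.92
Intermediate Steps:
v = -sqrt(53)/9 (v = -sqrt(-16 + 69)/9 = -sqrt(53)/9 ≈ -0.80890)
v*(k(-10, 8) + 110) = (-sqrt(53)/9)*((6 - 1*(-10)) + 110) = (-sqrt(53)/9)*((6 + 10) + 110) = (-sqrt(53)/9)*(16 + 110) = -sqrt(53)/9*126 = -14*sqrt(53)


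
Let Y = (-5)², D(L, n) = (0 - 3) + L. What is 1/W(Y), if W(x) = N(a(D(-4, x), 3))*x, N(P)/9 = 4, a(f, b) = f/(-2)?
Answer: 1/900 ≈ 0.0011111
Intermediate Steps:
D(L, n) = -3 + L
a(f, b) = -f/2 (a(f, b) = f*(-½) = -f/2)
N(P) = 36 (N(P) = 9*4 = 36)
Y = 25
W(x) = 36*x
1/W(Y) = 1/(36*25) = 1/900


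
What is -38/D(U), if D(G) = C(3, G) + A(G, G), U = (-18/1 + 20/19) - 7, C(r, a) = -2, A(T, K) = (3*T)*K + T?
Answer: -6859/305854 ≈ -0.022426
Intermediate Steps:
A(T, K) = T + 3*K*T (A(T, K) = 3*K*T + T = T + 3*K*T)
U = -455/19 (U = (-18*1 + 20*(1/19)) - 7 = (-18 + 20/19) - 7 = -322/19 - 7 = -455/19 ≈ -23.947)
D(G) = -2 + G*(1 + 3*G)
-38/D(U) = -38/(-2 - 455*(1 + 3*(-455/19))/19) = -38/(-2 - 455*(1 - 1365/19)/19) = -38/(-2 - 455/19*(-1346/19)) = -38/(-2 + 612430/361) = -38/611708/361 = -38*361/611708 = -6859/305854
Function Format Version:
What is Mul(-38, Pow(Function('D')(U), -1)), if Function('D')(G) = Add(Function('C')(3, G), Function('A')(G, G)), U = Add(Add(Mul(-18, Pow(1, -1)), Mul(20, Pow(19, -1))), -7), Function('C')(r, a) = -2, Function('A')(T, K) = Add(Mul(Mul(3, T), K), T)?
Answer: Rational(-6859, 305854) ≈ -0.022426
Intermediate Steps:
Function('A')(T, K) = Add(T, Mul(3, K, T)) (Function('A')(T, K) = Add(Mul(3, K, T), T) = Add(T, Mul(3, K, T)))
U = Rational(-455, 19) (U = Add(Add(Mul(-18, 1), Mul(20, Rational(1, 19))), -7) = Add(Add(-18, Rational(20, 19)), -7) = Add(Rational(-322, 19), -7) = Rational(-455, 19) ≈ -23.947)
Function('D')(G) = Add(-2, Mul(G, Add(1, Mul(3, G))))
Mul(-38, Pow(Function('D')(U), -1)) = Mul(-38, Pow(Add(-2, Mul(Rational(-455, 19), Add(1, Mul(3, Rational(-455, 19))))), -1)) = Mul(-38, Pow(Add(-2, Mul(Rational(-455, 19), Add(1, Rational(-1365, 19)))), -1)) = Mul(-38, Pow(Add(-2, Mul(Rational(-455, 19), Rational(-1346, 19))), -1)) = Mul(-38, Pow(Add(-2, Rational(612430, 361)), -1)) = Mul(-38, Pow(Rational(611708, 361), -1)) = Mul(-38, Rational(361, 611708)) = Rational(-6859, 305854)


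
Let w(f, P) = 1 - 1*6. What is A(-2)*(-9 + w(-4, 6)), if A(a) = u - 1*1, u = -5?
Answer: 84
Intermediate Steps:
w(f, P) = -5 (w(f, P) = 1 - 6 = -5)
A(a) = -6 (A(a) = -5 - 1*1 = -5 - 1 = -6)
A(-2)*(-9 + w(-4, 6)) = -6*(-9 - 5) = -6*(-14) = 84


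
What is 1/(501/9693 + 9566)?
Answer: 3231/30907913 ≈ 0.00010454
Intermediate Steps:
1/(501/9693 + 9566) = 1/(501*(1/9693) + 9566) = 1/(167/3231 + 9566) = 1/(30907913/3231) = 3231/30907913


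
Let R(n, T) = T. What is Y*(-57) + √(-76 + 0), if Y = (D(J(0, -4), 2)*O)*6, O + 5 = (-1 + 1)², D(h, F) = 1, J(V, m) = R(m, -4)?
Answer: 1710 + 2*I*√19 ≈ 1710.0 + 8.7178*I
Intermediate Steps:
J(V, m) = -4
O = -5 (O = -5 + (-1 + 1)² = -5 + 0² = -5 + 0 = -5)
Y = -30 (Y = (1*(-5))*6 = -5*6 = -30)
Y*(-57) + √(-76 + 0) = -30*(-57) + √(-76 + 0) = 1710 + √(-76) = 1710 + 2*I*√19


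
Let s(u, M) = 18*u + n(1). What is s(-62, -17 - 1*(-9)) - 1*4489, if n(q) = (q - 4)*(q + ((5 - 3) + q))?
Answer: -5617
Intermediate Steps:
n(q) = (-4 + q)*(2 + 2*q) (n(q) = (-4 + q)*(q + (2 + q)) = (-4 + q)*(2 + 2*q))
s(u, M) = -12 + 18*u (s(u, M) = 18*u + (-8 - 6*1 + 2*1**2) = 18*u + (-8 - 6 + 2*1) = 18*u + (-8 - 6 + 2) = 18*u - 12 = -12 + 18*u)
s(-62, -17 - 1*(-9)) - 1*4489 = (-12 + 18*(-62)) - 1*4489 = (-12 - 1116) - 4489 = -1128 - 4489 = -5617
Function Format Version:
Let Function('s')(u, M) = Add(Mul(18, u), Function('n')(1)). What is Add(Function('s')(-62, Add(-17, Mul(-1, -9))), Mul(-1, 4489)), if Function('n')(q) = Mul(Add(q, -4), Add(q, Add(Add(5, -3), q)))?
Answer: -5617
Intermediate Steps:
Function('n')(q) = Mul(Add(-4, q), Add(2, Mul(2, q))) (Function('n')(q) = Mul(Add(-4, q), Add(q, Add(2, q))) = Mul(Add(-4, q), Add(2, Mul(2, q))))
Function('s')(u, M) = Add(-12, Mul(18, u)) (Function('s')(u, M) = Add(Mul(18, u), Add(-8, Mul(-6, 1), Mul(2, Pow(1, 2)))) = Add(Mul(18, u), Add(-8, -6, Mul(2, 1))) = Add(Mul(18, u), Add(-8, -6, 2)) = Add(Mul(18, u), -12) = Add(-12, Mul(18, u)))
Add(Function('s')(-62, Add(-17, Mul(-1, -9))), Mul(-1, 4489)) = Add(Add(-12, Mul(18, -62)), Mul(-1, 4489)) = Add(Add(-12, -1116), -4489) = Add(-1128, -4489) = -5617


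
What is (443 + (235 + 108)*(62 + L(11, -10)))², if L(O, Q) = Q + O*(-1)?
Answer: 210424036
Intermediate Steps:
L(O, Q) = Q - O
(443 + (235 + 108)*(62 + L(11, -10)))² = (443 + (235 + 108)*(62 + (-10 - 1*11)))² = (443 + 343*(62 + (-10 - 11)))² = (443 + 343*(62 - 21))² = (443 + 343*41)² = (443 + 14063)² = 14506² = 210424036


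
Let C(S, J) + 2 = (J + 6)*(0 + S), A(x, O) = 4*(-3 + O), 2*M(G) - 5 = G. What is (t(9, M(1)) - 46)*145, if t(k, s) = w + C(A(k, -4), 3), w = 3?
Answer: -43065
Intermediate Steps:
M(G) = 5/2 + G/2
A(x, O) = -12 + 4*O
C(S, J) = -2 + S*(6 + J) (C(S, J) = -2 + (J + 6)*(0 + S) = -2 + (6 + J)*S = -2 + S*(6 + J))
t(k, s) = -251 (t(k, s) = 3 + (-2 + 6*(-12 + 4*(-4)) + 3*(-12 + 4*(-4))) = 3 + (-2 + 6*(-12 - 16) + 3*(-12 - 16)) = 3 + (-2 + 6*(-28) + 3*(-28)) = 3 + (-2 - 168 - 84) = 3 - 254 = -251)
(t(9, M(1)) - 46)*145 = (-251 - 46)*145 = -297*145 = -43065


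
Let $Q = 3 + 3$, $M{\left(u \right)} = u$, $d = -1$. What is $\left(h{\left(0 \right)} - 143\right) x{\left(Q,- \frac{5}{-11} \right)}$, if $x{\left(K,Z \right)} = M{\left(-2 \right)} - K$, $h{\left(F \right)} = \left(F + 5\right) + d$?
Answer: $1112$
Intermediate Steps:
$h{\left(F \right)} = 4 + F$ ($h{\left(F \right)} = \left(F + 5\right) - 1 = \left(5 + F\right) - 1 = 4 + F$)
$Q = 6$
$x{\left(K,Z \right)} = -2 - K$
$\left(h{\left(0 \right)} - 143\right) x{\left(Q,- \frac{5}{-11} \right)} = \left(\left(4 + 0\right) - 143\right) \left(-2 - 6\right) = \left(4 - 143\right) \left(-2 - 6\right) = \left(-139\right) \left(-8\right) = 1112$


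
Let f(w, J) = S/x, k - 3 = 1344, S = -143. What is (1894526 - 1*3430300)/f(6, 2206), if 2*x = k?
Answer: 1034343789/143 ≈ 7.2332e+6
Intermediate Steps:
k = 1347 (k = 3 + 1344 = 1347)
x = 1347/2 (x = (1/2)*1347 = 1347/2 ≈ 673.50)
f(w, J) = -286/1347 (f(w, J) = -143/1347/2 = -143*2/1347 = -286/1347)
(1894526 - 1*3430300)/f(6, 2206) = (1894526 - 1*3430300)/(-286/1347) = (1894526 - 3430300)*(-1347/286) = -1535774*(-1347/286) = 1034343789/143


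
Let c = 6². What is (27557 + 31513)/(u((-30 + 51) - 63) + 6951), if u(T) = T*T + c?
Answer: 19690/2917 ≈ 6.7501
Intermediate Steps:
c = 36
u(T) = 36 + T² (u(T) = T*T + 36 = T² + 36 = 36 + T²)
(27557 + 31513)/(u((-30 + 51) - 63) + 6951) = (27557 + 31513)/((36 + ((-30 + 51) - 63)²) + 6951) = 59070/((36 + (21 - 63)²) + 6951) = 59070/((36 + (-42)²) + 6951) = 59070/((36 + 1764) + 6951) = 59070/(1800 + 6951) = 59070/8751 = 59070*(1/8751) = 19690/2917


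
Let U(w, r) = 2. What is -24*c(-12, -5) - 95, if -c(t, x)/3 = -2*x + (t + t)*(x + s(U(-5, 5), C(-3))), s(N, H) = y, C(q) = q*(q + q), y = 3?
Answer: 4081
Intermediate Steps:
C(q) = 2*q² (C(q) = q*(2*q) = 2*q²)
s(N, H) = 3
c(t, x) = 6*x - 6*t*(3 + x) (c(t, x) = -3*(-2*x + (t + t)*(x + 3)) = -3*(-2*x + (2*t)*(3 + x)) = -3*(-2*x + 2*t*(3 + x)) = 6*x - 6*t*(3 + x))
-24*c(-12, -5) - 95 = -24*(-18*(-12) + 6*(-5) - 6*(-12)*(-5)) - 95 = -24*(216 - 30 - 360) - 95 = -24*(-174) - 95 = 4176 - 95 = 4081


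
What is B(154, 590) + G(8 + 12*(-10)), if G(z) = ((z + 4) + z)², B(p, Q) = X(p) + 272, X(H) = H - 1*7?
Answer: 48819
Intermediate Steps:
X(H) = -7 + H (X(H) = H - 7 = -7 + H)
B(p, Q) = 265 + p (B(p, Q) = (-7 + p) + 272 = 265 + p)
G(z) = (4 + 2*z)² (G(z) = ((4 + z) + z)² = (4 + 2*z)²)
B(154, 590) + G(8 + 12*(-10)) = (265 + 154) + 4*(2 + (8 + 12*(-10)))² = 419 + 4*(2 + (8 - 120))² = 419 + 4*(2 - 112)² = 419 + 4*(-110)² = 419 + 4*12100 = 419 + 48400 = 48819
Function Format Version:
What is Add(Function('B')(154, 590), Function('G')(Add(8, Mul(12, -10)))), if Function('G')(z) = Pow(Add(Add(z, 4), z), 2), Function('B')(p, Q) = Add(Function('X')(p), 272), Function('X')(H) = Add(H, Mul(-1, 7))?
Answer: 48819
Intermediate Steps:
Function('X')(H) = Add(-7, H) (Function('X')(H) = Add(H, -7) = Add(-7, H))
Function('B')(p, Q) = Add(265, p) (Function('B')(p, Q) = Add(Add(-7, p), 272) = Add(265, p))
Function('G')(z) = Pow(Add(4, Mul(2, z)), 2) (Function('G')(z) = Pow(Add(Add(4, z), z), 2) = Pow(Add(4, Mul(2, z)), 2))
Add(Function('B')(154, 590), Function('G')(Add(8, Mul(12, -10)))) = Add(Add(265, 154), Mul(4, Pow(Add(2, Add(8, Mul(12, -10))), 2))) = Add(419, Mul(4, Pow(Add(2, Add(8, -120)), 2))) = Add(419, Mul(4, Pow(Add(2, -112), 2))) = Add(419, Mul(4, Pow(-110, 2))) = Add(419, Mul(4, 12100)) = Add(419, 48400) = 48819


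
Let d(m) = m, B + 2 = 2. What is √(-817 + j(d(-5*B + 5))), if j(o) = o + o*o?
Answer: I*√787 ≈ 28.054*I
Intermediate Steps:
B = 0 (B = -2 + 2 = 0)
j(o) = o + o²
√(-817 + j(d(-5*B + 5))) = √(-817 + (-5*0 + 5)*(1 + (-5*0 + 5))) = √(-817 + (0 + 5)*(1 + (0 + 5))) = √(-817 + 5*(1 + 5)) = √(-817 + 5*6) = √(-817 + 30) = √(-787) = I*√787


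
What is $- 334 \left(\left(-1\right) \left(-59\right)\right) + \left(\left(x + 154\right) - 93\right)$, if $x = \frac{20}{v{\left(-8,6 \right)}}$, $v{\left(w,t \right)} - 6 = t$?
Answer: $- \frac{58930}{3} \approx -19643.0$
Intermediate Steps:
$v{\left(w,t \right)} = 6 + t$
$x = \frac{5}{3}$ ($x = \frac{20}{6 + 6} = \frac{20}{12} = 20 \cdot \frac{1}{12} = \frac{5}{3} \approx 1.6667$)
$- 334 \left(\left(-1\right) \left(-59\right)\right) + \left(\left(x + 154\right) - 93\right) = - 334 \left(\left(-1\right) \left(-59\right)\right) + \left(\left(\frac{5}{3} + 154\right) - 93\right) = \left(-334\right) 59 + \left(\frac{467}{3} - 93\right) = -19706 + \frac{188}{3} = - \frac{58930}{3}$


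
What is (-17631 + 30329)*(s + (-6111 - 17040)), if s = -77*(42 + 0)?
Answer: -335036730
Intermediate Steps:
s = -3234 (s = -77*42 = -3234)
(-17631 + 30329)*(s + (-6111 - 17040)) = (-17631 + 30329)*(-3234 + (-6111 - 17040)) = 12698*(-3234 - 23151) = 12698*(-26385) = -335036730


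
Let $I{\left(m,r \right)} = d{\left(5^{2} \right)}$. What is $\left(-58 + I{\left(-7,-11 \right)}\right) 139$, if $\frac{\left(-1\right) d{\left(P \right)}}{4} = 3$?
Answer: $-9730$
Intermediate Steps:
$d{\left(P \right)} = -12$ ($d{\left(P \right)} = \left(-4\right) 3 = -12$)
$I{\left(m,r \right)} = -12$
$\left(-58 + I{\left(-7,-11 \right)}\right) 139 = \left(-58 - 12\right) 139 = \left(-70\right) 139 = -9730$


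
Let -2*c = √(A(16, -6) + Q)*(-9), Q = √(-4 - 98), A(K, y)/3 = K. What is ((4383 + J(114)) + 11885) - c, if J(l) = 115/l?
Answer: 1854667/114 - 9*√(48 + I*√102)/2 ≈ 16238.0 - 3.2621*I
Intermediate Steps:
A(K, y) = 3*K
Q = I*√102 (Q = √(-102) = I*√102 ≈ 10.1*I)
c = 9*√(48 + I*√102)/2 (c = -√(3*16 + I*√102)*(-9)/2 = -√(48 + I*√102)*(-9)/2 = -(-9)*√(48 + I*√102)/2 = 9*√(48 + I*√102)/2 ≈ 31.347 + 3.2621*I)
((4383 + J(114)) + 11885) - c = ((4383 + 115/114) + 11885) - 9*√(48 + I*√102)/2 = (499777/114 + 11885) - 9*√(48 + I*√102)/2 = 1854667/114 - 9*√(48 + I*√102)/2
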